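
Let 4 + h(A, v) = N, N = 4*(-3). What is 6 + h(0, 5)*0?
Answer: 6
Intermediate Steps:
N = -12
h(A, v) = -16 (h(A, v) = -4 - 12 = -16)
6 + h(0, 5)*0 = 6 - 16*0 = 6 + 0 = 6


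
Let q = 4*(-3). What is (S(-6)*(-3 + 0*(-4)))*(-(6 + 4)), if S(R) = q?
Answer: -360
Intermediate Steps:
q = -12
S(R) = -12
(S(-6)*(-3 + 0*(-4)))*(-(6 + 4)) = (-12*(-3 + 0*(-4)))*(-(6 + 4)) = (-12*(-3 + 0))*(-1*10) = -12*(-3)*(-10) = 36*(-10) = -360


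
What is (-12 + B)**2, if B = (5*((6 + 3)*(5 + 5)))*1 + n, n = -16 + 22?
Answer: 197136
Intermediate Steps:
n = 6
B = 456 (B = (5*((6 + 3)*(5 + 5)))*1 + 6 = (5*(9*10))*1 + 6 = (5*90)*1 + 6 = 450*1 + 6 = 450 + 6 = 456)
(-12 + B)**2 = (-12 + 456)**2 = 444**2 = 197136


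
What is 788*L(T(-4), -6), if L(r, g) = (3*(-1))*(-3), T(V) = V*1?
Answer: 7092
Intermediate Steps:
T(V) = V
L(r, g) = 9 (L(r, g) = -3*(-3) = 9)
788*L(T(-4), -6) = 788*9 = 7092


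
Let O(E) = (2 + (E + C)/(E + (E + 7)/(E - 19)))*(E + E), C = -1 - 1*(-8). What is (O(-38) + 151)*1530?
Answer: -41746662/427 ≈ -97767.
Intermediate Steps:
C = 7 (C = -1 + 8 = 7)
O(E) = 2*E*(2 + (7 + E)/(E + (7 + E)/(-19 + E))) (O(E) = (2 + (E + 7)/(E + (E + 7)/(E - 19)))*(E + E) = (2 + (7 + E)/(E + (7 + E)/(-19 + E)))*(2*E) = 2*E*(2 + (7 + E)/(E + (7 + E)/(-19 + E))))
(O(-38) + 151)*1530 = (2*(-38)*(-119 - 48*(-38) + 3*(-38)²)/(7 + (-38)² - 18*(-38)) + 151)*1530 = (2*(-38)*(-119 + 1824 + 3*1444)/(7 + 1444 + 684) + 151)*1530 = (2*(-38)*(-119 + 1824 + 4332)/2135 + 151)*1530 = (2*(-38)*(1/2135)*6037 + 151)*1530 = (-458812/2135 + 151)*1530 = -136427/2135*1530 = -41746662/427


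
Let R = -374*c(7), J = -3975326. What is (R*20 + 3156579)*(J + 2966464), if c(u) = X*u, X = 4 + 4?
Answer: -2761960488538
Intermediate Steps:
X = 8
c(u) = 8*u
R = -20944 (R = -2992*7 = -374*56 = -20944)
(R*20 + 3156579)*(J + 2966464) = (-20944*20 + 3156579)*(-3975326 + 2966464) = (-418880 + 3156579)*(-1008862) = 2737699*(-1008862) = -2761960488538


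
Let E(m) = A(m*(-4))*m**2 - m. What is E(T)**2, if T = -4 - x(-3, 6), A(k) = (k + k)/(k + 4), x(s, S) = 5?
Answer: 599076/25 ≈ 23963.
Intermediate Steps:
A(k) = 2*k/(4 + k) (A(k) = (2*k)/(4 + k) = 2*k/(4 + k))
T = -9 (T = -4 - 1*5 = -4 - 5 = -9)
E(m) = -m - 8*m**3/(4 - 4*m) (E(m) = (2*(m*(-4))/(4 + m*(-4)))*m**2 - m = (2*(-4*m)/(4 - 4*m))*m**2 - m = (-8*m/(4 - 4*m))*m**2 - m = -8*m**3/(4 - 4*m) - m = -m - 8*m**3/(4 - 4*m))
E(T)**2 = (-9*(1 - 1*(-9) + 2*(-9)**2)/(-1 - 9))**2 = (-9*(1 + 9 + 2*81)/(-10))**2 = (-9*(-1/10)*(1 + 9 + 162))**2 = (-9*(-1/10)*172)**2 = (774/5)**2 = 599076/25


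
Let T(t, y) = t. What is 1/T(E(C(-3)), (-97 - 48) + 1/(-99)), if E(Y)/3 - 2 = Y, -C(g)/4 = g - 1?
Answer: 1/54 ≈ 0.018519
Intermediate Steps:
C(g) = 4 - 4*g (C(g) = -4*(g - 1) = -4*(-1 + g) = 4 - 4*g)
E(Y) = 6 + 3*Y
1/T(E(C(-3)), (-97 - 48) + 1/(-99)) = 1/(6 + 3*(4 - 4*(-3))) = 1/(6 + 3*(4 + 12)) = 1/(6 + 3*16) = 1/(6 + 48) = 1/54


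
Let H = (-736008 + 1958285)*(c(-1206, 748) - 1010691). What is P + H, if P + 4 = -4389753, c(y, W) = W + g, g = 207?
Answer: -1234181478629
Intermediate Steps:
c(y, W) = 207 + W (c(y, W) = W + 207 = 207 + W)
P = -4389757 (P = -4 - 4389753 = -4389757)
H = -1234177088872 (H = (-736008 + 1958285)*((207 + 748) - 1010691) = 1222277*(955 - 1010691) = 1222277*(-1009736) = -1234177088872)
P + H = -4389757 - 1234177088872 = -1234181478629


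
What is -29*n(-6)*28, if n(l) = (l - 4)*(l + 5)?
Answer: -8120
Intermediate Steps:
n(l) = (-4 + l)*(5 + l)
-29*n(-6)*28 = -29*(-20 - 6 + (-6)**2)*28 = -29*(-20 - 6 + 36)*28 = -29*10*28 = -290*28 = -8120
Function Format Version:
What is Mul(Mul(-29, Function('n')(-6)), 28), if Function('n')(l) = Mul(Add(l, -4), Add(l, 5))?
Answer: -8120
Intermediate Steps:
Function('n')(l) = Mul(Add(-4, l), Add(5, l))
Mul(Mul(-29, Function('n')(-6)), 28) = Mul(Mul(-29, Add(-20, -6, Pow(-6, 2))), 28) = Mul(Mul(-29, Add(-20, -6, 36)), 28) = Mul(Mul(-29, 10), 28) = Mul(-290, 28) = -8120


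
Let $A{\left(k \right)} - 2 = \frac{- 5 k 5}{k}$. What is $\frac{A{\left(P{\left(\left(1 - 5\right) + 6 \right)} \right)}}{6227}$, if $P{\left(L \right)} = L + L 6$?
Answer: $- \frac{23}{6227} \approx -0.0036936$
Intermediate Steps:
$P{\left(L \right)} = 7 L$ ($P{\left(L \right)} = L + 6 L = 7 L$)
$A{\left(k \right)} = -23$ ($A{\left(k \right)} = 2 + \frac{- 5 k 5}{k} = 2 + \frac{\left(-25\right) k}{k} = 2 - 25 = -23$)
$\frac{A{\left(P{\left(\left(1 - 5\right) + 6 \right)} \right)}}{6227} = - \frac{23}{6227}$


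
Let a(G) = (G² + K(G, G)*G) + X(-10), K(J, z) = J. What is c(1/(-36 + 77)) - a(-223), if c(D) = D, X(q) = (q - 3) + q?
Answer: -4076834/41 ≈ -99435.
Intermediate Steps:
X(q) = -3 + 2*q (X(q) = (-3 + q) + q = -3 + 2*q)
a(G) = -23 + 2*G² (a(G) = (G² + G*G) + (-3 + 2*(-10)) = (G² + G²) + (-3 - 20) = 2*G² - 23 = -23 + 2*G²)
c(1/(-36 + 77)) - a(-223) = 1/(-36 + 77) - (-23 + 2*(-223)²) = 1/41 - (-23 + 2*49729) = 1/41 - (-23 + 99458) = 1/41 - 1*99435 = 1/41 - 99435 = -4076834/41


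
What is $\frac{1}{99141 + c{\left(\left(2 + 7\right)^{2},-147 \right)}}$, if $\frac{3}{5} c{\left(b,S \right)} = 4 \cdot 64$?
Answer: $\frac{3}{298703} \approx 1.0043 \cdot 10^{-5}$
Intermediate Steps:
$c{\left(b,S \right)} = \frac{1280}{3}$ ($c{\left(b,S \right)} = \frac{5 \cdot 4 \cdot 64}{3} = \frac{5}{3} \cdot 256 = \frac{1280}{3}$)
$\frac{1}{99141 + c{\left(\left(2 + 7\right)^{2},-147 \right)}} = \frac{1}{99141 + \frac{1280}{3}} = \frac{1}{\frac{298703}{3}} = \frac{3}{298703}$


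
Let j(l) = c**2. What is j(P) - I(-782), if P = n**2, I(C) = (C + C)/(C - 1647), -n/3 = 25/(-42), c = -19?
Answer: 875305/2429 ≈ 360.36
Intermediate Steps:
n = 25/14 (n = -75/(-42) = -75*(-1)/42 = -3*(-25/42) = 25/14 ≈ 1.7857)
I(C) = 2*C/(-1647 + C) (I(C) = (2*C)/(-1647 + C) = 2*C/(-1647 + C))
P = 625/196 (P = (25/14)**2 = 625/196 ≈ 3.1888)
j(l) = 361 (j(l) = (-19)**2 = 361)
j(P) - I(-782) = 361 - 2*(-782)/(-1647 - 782) = 361 - 2*(-782)/(-2429) = 361 - 2*(-782)*(-1)/2429 = 361 - 1*1564/2429 = 361 - 1564/2429 = 875305/2429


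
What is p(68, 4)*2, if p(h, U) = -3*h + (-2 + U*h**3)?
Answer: 2515044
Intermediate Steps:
p(h, U) = -2 - 3*h + U*h**3
p(68, 4)*2 = (-2 - 3*68 + 4*68**3)*2 = (-2 - 204 + 4*314432)*2 = (-2 - 204 + 1257728)*2 = 1257522*2 = 2515044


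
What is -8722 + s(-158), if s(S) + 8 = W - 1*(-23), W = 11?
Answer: -8696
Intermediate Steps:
s(S) = 26 (s(S) = -8 + (11 - 1*(-23)) = -8 + (11 + 23) = -8 + 34 = 26)
-8722 + s(-158) = -8722 + 26 = -8696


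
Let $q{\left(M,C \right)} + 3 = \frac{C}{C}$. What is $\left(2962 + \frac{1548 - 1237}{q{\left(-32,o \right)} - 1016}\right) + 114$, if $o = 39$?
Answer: $\frac{3131057}{1018} \approx 3075.7$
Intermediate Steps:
$q{\left(M,C \right)} = -2$ ($q{\left(M,C \right)} = -3 + \frac{C}{C} = -3 + 1 = -2$)
$\left(2962 + \frac{1548 - 1237}{q{\left(-32,o \right)} - 1016}\right) + 114 = \left(2962 + \frac{1548 - 1237}{-2 - 1016}\right) + 114 = \left(2962 + \frac{311}{-1018}\right) + 114 = \left(2962 + 311 \left(- \frac{1}{1018}\right)\right) + 114 = \left(2962 - \frac{311}{1018}\right) + 114 = \frac{3015005}{1018} + 114 = \frac{3131057}{1018}$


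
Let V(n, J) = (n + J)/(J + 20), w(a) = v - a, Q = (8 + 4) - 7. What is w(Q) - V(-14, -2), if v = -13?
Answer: -154/9 ≈ -17.111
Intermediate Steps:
Q = 5 (Q = 12 - 7 = 5)
w(a) = -13 - a
V(n, J) = (J + n)/(20 + J)
w(Q) - V(-14, -2) = (-13 - 1*5) - (-2 - 14)/(20 - 2) = (-13 - 5) - (-16)/18 = -18 - (-16)/18 = -18 - 1*(-8/9) = -18 + 8/9 = -154/9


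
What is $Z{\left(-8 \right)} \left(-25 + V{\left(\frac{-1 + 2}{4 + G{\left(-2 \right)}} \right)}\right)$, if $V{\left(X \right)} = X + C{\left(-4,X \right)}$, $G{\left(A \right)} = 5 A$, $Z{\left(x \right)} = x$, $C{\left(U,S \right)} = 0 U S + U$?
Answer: $\frac{700}{3} \approx 233.33$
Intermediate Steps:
$C{\left(U,S \right)} = U$ ($C{\left(U,S \right)} = 0 S + U = 0 + U = U$)
$V{\left(X \right)} = -4 + X$ ($V{\left(X \right)} = X - 4 = -4 + X$)
$Z{\left(-8 \right)} \left(-25 + V{\left(\frac{-1 + 2}{4 + G{\left(-2 \right)}} \right)}\right) = - 8 \left(-25 - \left(4 - \frac{-1 + 2}{4 + 5 \left(-2\right)}\right)\right) = - 8 \left(-25 - \left(4 - \frac{1}{4 - 10}\right)\right) = - 8 \left(-25 - \left(4 - \frac{1}{-6}\right)\right) = - 8 \left(-25 + \left(-4 + 1 \left(- \frac{1}{6}\right)\right)\right) = - 8 \left(-25 - \frac{25}{6}\right) = \left(-8\right) \left(- \frac{175}{6}\right) = \frac{700}{3}$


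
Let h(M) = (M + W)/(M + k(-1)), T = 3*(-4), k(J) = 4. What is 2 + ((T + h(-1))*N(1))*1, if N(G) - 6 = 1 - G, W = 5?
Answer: -62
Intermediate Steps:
T = -12
h(M) = (5 + M)/(4 + M) (h(M) = (M + 5)/(M + 4) = (5 + M)/(4 + M))
N(G) = 7 - G (N(G) = 6 + (1 - G) = 7 - G)
2 + ((T + h(-1))*N(1))*1 = 2 + ((-12 + (5 - 1)/(4 - 1))*(7 - 1*1))*1 = 2 + ((-12 + 4/3)*(7 - 1))*1 = 2 + ((-12 + (⅓)*4)*6)*1 = 2 + ((-12 + 4/3)*6)*1 = 2 - 32/3*6*1 = 2 - 64*1 = 2 - 64 = -62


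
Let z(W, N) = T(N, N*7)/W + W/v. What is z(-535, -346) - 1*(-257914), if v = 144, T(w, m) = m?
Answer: 19869757103/77040 ≈ 2.5791e+5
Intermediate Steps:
z(W, N) = W/144 + 7*N/W (z(W, N) = (N*7)/W + W/144 = (7*N)/W + W*(1/144) = 7*N/W + W/144 = W/144 + 7*N/W)
z(-535, -346) - 1*(-257914) = ((1/144)*(-535) + 7*(-346)/(-535)) - 1*(-257914) = (-535/144 + 7*(-346)*(-1/535)) + 257914 = (-535/144 + 2422/535) + 257914 = 62543/77040 + 257914 = 19869757103/77040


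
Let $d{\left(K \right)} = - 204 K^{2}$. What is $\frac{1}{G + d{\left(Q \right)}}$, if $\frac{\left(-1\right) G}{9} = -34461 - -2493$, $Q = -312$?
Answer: $- \frac{1}{19570464} \approx -5.1097 \cdot 10^{-8}$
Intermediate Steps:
$G = 287712$ ($G = - 9 \left(-34461 - -2493\right) = - 9 \left(-34461 + 2493\right) = \left(-9\right) \left(-31968\right) = 287712$)
$\frac{1}{G + d{\left(Q \right)}} = \frac{1}{287712 - 204 \left(-312\right)^{2}} = \frac{1}{287712 - 19858176} = \frac{1}{-19570464} = - \frac{1}{19570464}$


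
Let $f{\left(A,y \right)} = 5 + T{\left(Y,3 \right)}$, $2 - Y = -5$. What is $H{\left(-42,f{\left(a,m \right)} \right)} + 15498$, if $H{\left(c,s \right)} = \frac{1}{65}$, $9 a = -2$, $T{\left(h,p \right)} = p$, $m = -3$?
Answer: $\frac{1007371}{65} \approx 15498.0$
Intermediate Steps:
$Y = 7$ ($Y = 2 - -5 = 2 + 5 = 7$)
$a = - \frac{2}{9}$ ($a = \frac{1}{9} \left(-2\right) = - \frac{2}{9} \approx -0.22222$)
$f{\left(A,y \right)} = 8$ ($f{\left(A,y \right)} = 5 + 3 = 8$)
$H{\left(c,s \right)} = \frac{1}{65}$
$H{\left(-42,f{\left(a,m \right)} \right)} + 15498 = \frac{1}{65} + 15498 = \frac{1007371}{65}$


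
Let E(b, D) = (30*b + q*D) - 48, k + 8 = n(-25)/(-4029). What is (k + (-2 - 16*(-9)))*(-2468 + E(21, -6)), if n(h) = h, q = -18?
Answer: -959961758/4029 ≈ -2.3826e+5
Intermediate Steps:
k = -32207/4029 (k = -8 - 25/(-4029) = -8 - 25*(-1/4029) = -8 + 25/4029 = -32207/4029 ≈ -7.9938)
E(b, D) = -48 - 18*D + 30*b (E(b, D) = (30*b - 18*D) - 48 = (-18*D + 30*b) - 48 = -48 - 18*D + 30*b)
(k + (-2 - 16*(-9)))*(-2468 + E(21, -6)) = (-32207/4029 + (-2 - 16*(-9)))*(-2468 + (-48 - 18*(-6) + 30*21)) = (-32207/4029 + (-2 + 144))*(-2468 + (-48 + 108 + 630)) = (-32207/4029 + 142)*(-2468 + 690) = (539911/4029)*(-1778) = -959961758/4029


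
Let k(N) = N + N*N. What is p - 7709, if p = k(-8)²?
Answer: -4573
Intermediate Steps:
k(N) = N + N²
p = 3136 (p = (-8*(1 - 8))² = (-8*(-7))² = 56² = 3136)
p - 7709 = 3136 - 7709 = -4573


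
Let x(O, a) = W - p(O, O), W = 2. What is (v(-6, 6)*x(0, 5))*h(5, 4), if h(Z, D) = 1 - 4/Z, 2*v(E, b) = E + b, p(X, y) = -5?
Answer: 0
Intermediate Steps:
x(O, a) = 7 (x(O, a) = 2 - 1*(-5) = 2 + 5 = 7)
v(E, b) = E/2 + b/2 (v(E, b) = (E + b)/2 = E/2 + b/2)
(v(-6, 6)*x(0, 5))*h(5, 4) = (((1/2)*(-6) + (1/2)*6)*7)*((-4 + 5)/5) = ((-3 + 3)*7)*((1/5)*1) = (0*7)*(1/5) = 0*(1/5) = 0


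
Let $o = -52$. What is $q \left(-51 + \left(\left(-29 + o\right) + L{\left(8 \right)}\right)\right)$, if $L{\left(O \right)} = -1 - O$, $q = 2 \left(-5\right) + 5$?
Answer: $705$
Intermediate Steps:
$q = -5$ ($q = -10 + 5 = -5$)
$q \left(-51 + \left(\left(-29 + o\right) + L{\left(8 \right)}\right)\right) = - 5 \left(-51 - 90\right) = \left(-5\right) \left(-141\right) = 705$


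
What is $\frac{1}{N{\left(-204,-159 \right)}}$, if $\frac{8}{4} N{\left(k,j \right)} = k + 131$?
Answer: $- \frac{2}{73} \approx -0.027397$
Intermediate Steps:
$N{\left(k,j \right)} = \frac{131}{2} + \frac{k}{2}$ ($N{\left(k,j \right)} = \frac{k + 131}{2} = \frac{131 + k}{2} = \frac{131}{2} + \frac{k}{2}$)
$\frac{1}{N{\left(-204,-159 \right)}} = \frac{1}{\frac{131}{2} + \frac{1}{2} \left(-204\right)} = \frac{1}{\frac{131}{2} - 102} = \frac{1}{- \frac{73}{2}} = - \frac{2}{73}$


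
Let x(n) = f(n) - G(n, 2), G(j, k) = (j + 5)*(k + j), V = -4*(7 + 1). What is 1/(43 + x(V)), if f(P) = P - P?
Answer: -1/767 ≈ -0.0013038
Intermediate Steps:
V = -32 (V = -4*8 = -32)
f(P) = 0
G(j, k) = (5 + j)*(j + k)
x(n) = -10 - n² - 7*n (x(n) = 0 - (n² + 5*n + 5*2 + n*2) = 0 - (n² + 5*n + 10 + 2*n) = 0 - (10 + n² + 7*n) = 0 + (-10 - n² - 7*n) = -10 - n² - 7*n)
1/(43 + x(V)) = 1/(43 + (-10 - 1*(-32)² - 7*(-32))) = 1/(43 + (-10 - 1*1024 + 224)) = 1/(43 + (-10 - 1024 + 224)) = 1/(43 - 810) = 1/(-767) = -1/767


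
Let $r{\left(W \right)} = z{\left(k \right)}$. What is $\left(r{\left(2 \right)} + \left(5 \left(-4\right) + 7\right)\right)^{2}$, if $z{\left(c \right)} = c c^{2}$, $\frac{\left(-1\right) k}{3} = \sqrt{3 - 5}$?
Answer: $\left(13 - 54 i \sqrt{2}\right)^{2} \approx -5663.0 - 1985.6 i$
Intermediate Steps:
$k = - 3 i \sqrt{2}$ ($k = - 3 \sqrt{3 - 5} = - 3 \sqrt{-2} = - 3 i \sqrt{2} \approx - 4.2426 i$)
$z{\left(c \right)} = c^{3}$
$r{\left(W \right)} = 54 i \sqrt{2}$ ($r{\left(W \right)} = \left(- 3 i \sqrt{2}\right)^{3} = 54 i \sqrt{2}$)
$\left(r{\left(2 \right)} + \left(5 \left(-4\right) + 7\right)\right)^{2} = \left(54 i \sqrt{2} + \left(5 \left(-4\right) + 7\right)\right)^{2} = \left(54 i \sqrt{2} + \left(-20 + 7\right)\right)^{2} = \left(54 i \sqrt{2} - 13\right)^{2} = \left(-13 + 54 i \sqrt{2}\right)^{2}$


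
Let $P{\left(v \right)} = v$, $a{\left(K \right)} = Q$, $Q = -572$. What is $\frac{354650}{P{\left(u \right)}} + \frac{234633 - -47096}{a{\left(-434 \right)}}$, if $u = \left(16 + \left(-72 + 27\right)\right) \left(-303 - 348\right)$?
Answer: $- \frac{5115901991}{10798788} \approx -473.75$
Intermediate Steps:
$u = 18879$ ($u = \left(16 - 45\right) \left(-651\right) = \left(-29\right) \left(-651\right) = 18879$)
$a{\left(K \right)} = -572$
$\frac{354650}{P{\left(u \right)}} + \frac{234633 - -47096}{a{\left(-434 \right)}} = \frac{354650}{18879} + \frac{234633 - -47096}{-572} = 354650 \cdot \frac{1}{18879} + \left(234633 + 47096\right) \left(- \frac{1}{572}\right) = \frac{354650}{18879} + 281729 \left(- \frac{1}{572}\right) = \frac{354650}{18879} - \frac{281729}{572} = - \frac{5115901991}{10798788}$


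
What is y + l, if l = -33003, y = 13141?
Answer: -19862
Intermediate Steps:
y + l = 13141 - 33003 = -19862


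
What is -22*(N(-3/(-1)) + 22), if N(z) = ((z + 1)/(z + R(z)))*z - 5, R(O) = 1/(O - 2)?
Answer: -440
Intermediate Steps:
R(O) = 1/(-2 + O)
N(z) = -5 + z*(1 + z)/(z + 1/(-2 + z)) (N(z) = ((z + 1)/(z + 1/(-2 + z)))*z - 5 = ((1 + z)/(z + 1/(-2 + z)))*z - 5 = z*(1 + z)/(z + 1/(-2 + z)) - 5 = -5 + z*(1 + z)/(z + 1/(-2 + z)))
-22*(N(-3/(-1)) + 22) = -22*((-5 - (-3/(-1))*(-2 - 3/(-1))*(4 - (-3)/(-1)))/(1 + (-3/(-1))*(-2 - 3/(-1))) + 22) = -22*((-5 - (-3*(-1))*(-2 - 3*(-1))*(4 - (-3)*(-1)))/(1 + (-3*(-1))*(-2 - 3*(-1))) + 22) = -22*((-5 - 1*3*(-2 + 3)*(4 - 1*3))/(1 + 3*(-2 + 3)) + 22) = -22*((-5 - 1*3*1*(4 - 3))/(1 + 3*1) + 22) = -22*((-5 - 1*3*1*1)/(1 + 3) + 22) = -22*((-5 - 3)/4 + 22) = -22*((¼)*(-8) + 22) = -22*(-2 + 22) = -22*20 = -440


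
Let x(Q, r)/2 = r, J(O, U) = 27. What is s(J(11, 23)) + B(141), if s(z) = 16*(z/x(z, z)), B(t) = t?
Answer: 149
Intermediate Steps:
x(Q, r) = 2*r
s(z) = 8 (s(z) = 16*(z/((2*z))) = 16*(z*(1/(2*z))) = 16*(½) = 8)
s(J(11, 23)) + B(141) = 8 + 141 = 149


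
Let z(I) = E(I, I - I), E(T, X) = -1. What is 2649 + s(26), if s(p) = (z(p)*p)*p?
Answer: 1973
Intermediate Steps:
z(I) = -1
s(p) = -p² (s(p) = (-p)*p = -p²)
2649 + s(26) = 2649 - 1*26² = 2649 - 1*676 = 2649 - 676 = 1973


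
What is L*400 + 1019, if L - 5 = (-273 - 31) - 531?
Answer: -330981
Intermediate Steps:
L = -830 (L = 5 + ((-273 - 31) - 531) = 5 + (-304 - 531) = 5 - 835 = -830)
L*400 + 1019 = -830*400 + 1019 = -332000 + 1019 = -330981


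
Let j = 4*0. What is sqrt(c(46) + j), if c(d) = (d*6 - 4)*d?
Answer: 4*sqrt(782) ≈ 111.86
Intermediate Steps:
j = 0
c(d) = d*(-4 + 6*d) (c(d) = (6*d - 4)*d = (-4 + 6*d)*d = d*(-4 + 6*d))
sqrt(c(46) + j) = sqrt(2*46*(-2 + 3*46) + 0) = sqrt(2*46*(-2 + 138) + 0) = sqrt(2*46*136 + 0) = sqrt(12512 + 0) = sqrt(12512) = 4*sqrt(782)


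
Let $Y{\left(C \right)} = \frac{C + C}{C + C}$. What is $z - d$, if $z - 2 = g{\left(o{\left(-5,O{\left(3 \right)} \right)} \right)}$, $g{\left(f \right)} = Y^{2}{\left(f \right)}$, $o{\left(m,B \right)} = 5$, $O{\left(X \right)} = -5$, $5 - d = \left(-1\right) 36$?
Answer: $-38$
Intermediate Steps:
$d = 41$ ($d = 5 - \left(-1\right) 36 = 5 - -36 = 5 + 36 = 41$)
$Y{\left(C \right)} = 1$ ($Y{\left(C \right)} = \frac{2 C}{2 C} = 2 C \frac{1}{2 C} = 1$)
$g{\left(f \right)} = 1$ ($g{\left(f \right)} = 1^{2} = 1$)
$z = 3$ ($z = 2 + 1 = 3$)
$z - d = 3 - 41 = -38$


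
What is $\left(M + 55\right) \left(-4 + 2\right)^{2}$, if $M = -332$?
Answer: $-1108$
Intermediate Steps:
$\left(M + 55\right) \left(-4 + 2\right)^{2} = \left(-332 + 55\right) \left(-4 + 2\right)^{2} = - 277 \left(-2\right)^{2} = \left(-277\right) 4 = -1108$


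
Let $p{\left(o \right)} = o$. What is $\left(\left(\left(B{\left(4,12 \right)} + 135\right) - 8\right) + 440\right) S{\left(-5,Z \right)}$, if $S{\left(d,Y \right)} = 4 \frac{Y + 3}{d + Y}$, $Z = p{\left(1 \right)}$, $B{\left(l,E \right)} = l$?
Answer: $-2284$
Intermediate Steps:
$Z = 1$
$S{\left(d,Y \right)} = \frac{4 \left(3 + Y\right)}{Y + d}$ ($S{\left(d,Y \right)} = 4 \frac{3 + Y}{Y + d} = \frac{4 \left(3 + Y\right)}{Y + d}$)
$\left(\left(\left(B{\left(4,12 \right)} + 135\right) - 8\right) + 440\right) S{\left(-5,Z \right)} = \left(\left(\left(4 + 135\right) - 8\right) + 440\right) \frac{4 \left(3 + 1\right)}{1 - 5} = \left(\left(139 + \left(-33 + 25\right)\right) + 440\right) 4 \frac{1}{-4} \cdot 4 = \left(\left(139 - 8\right) + 440\right) 4 \left(- \frac{1}{4}\right) 4 = \left(131 + 440\right) \left(-4\right) = 571 \left(-4\right) = -2284$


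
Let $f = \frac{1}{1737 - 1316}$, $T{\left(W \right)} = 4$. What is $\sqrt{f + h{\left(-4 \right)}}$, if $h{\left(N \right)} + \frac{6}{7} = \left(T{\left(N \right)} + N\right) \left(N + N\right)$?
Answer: $\frac{i \sqrt{7423493}}{2947} \approx 0.92454 i$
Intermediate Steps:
$f = \frac{1}{421} \approx 0.0023753$
$h{\left(N \right)} = - \frac{6}{7} + 2 N \left(4 + N\right)$ ($h{\left(N \right)} = - \frac{6}{7} + \left(4 + N\right) \left(N + N\right) = - \frac{6}{7} + \left(4 + N\right) 2 N = - \frac{6}{7} + 2 N \left(4 + N\right)$)
$\sqrt{f + h{\left(-4 \right)}} = \sqrt{\frac{1}{421} + \left(- \frac{6}{7} + 2 \left(-4\right)^{2} + 8 \left(-4\right)\right)} = \sqrt{\frac{1}{421} - \frac{6}{7}} = \sqrt{- \frac{2519}{2947}} = \frac{i \sqrt{7423493}}{2947}$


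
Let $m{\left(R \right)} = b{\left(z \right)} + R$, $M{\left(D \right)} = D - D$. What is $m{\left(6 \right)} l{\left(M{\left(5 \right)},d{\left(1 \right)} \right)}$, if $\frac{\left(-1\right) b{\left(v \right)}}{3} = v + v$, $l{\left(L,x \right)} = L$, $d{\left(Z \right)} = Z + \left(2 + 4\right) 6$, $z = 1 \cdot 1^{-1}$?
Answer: $0$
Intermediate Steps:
$M{\left(D \right)} = 0$
$z = 1$ ($z = 1 \cdot 1 = 1$)
$d{\left(Z \right)} = 36 + Z$ ($d{\left(Z \right)} = Z + 6 \cdot 6 = Z + 36 = 36 + Z$)
$b{\left(v \right)} = - 6 v$ ($b{\left(v \right)} = - 3 \left(v + v\right) = - 3 \cdot 2 v = - 6 v$)
$m{\left(R \right)} = -6 + R$ ($m{\left(R \right)} = \left(-6\right) 1 + R = -6 + R$)
$m{\left(6 \right)} l{\left(M{\left(5 \right)},d{\left(1 \right)} \right)} = \left(-6 + 6\right) 0 = 0 \cdot 0 = 0$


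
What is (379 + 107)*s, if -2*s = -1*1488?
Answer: 361584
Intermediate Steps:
s = 744 (s = -(-1)*1488/2 = -1/2*(-1488) = 744)
(379 + 107)*s = (379 + 107)*744 = 486*744 = 361584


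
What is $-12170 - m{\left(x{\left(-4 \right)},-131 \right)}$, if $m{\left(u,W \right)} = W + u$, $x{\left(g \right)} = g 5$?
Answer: $-12019$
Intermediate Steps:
$x{\left(g \right)} = 5 g$
$-12170 - m{\left(x{\left(-4 \right)},-131 \right)} = -12170 - \left(-131 + 5 \left(-4\right)\right) = -12170 - \left(-131 - 20\right) = -12170 - -151 = -12170 + 151 = -12019$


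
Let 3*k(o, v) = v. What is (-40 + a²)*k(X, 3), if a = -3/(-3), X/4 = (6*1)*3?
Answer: -39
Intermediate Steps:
X = 72 (X = 4*((6*1)*3) = 4*(6*3) = 4*18 = 72)
k(o, v) = v/3
a = 1 (a = -3*(-⅓) = 1)
(-40 + a²)*k(X, 3) = (-40 + 1²)*((⅓)*3) = (-40 + 1)*1 = -39*1 = -39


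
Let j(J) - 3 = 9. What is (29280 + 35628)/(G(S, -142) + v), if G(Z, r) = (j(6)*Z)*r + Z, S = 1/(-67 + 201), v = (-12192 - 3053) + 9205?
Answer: -8697672/811063 ≈ -10.724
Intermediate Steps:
v = -6040 (v = -15245 + 9205 = -6040)
j(J) = 12 (j(J) = 3 + 9 = 12)
S = 1/134 ≈ 0.0074627
G(Z, r) = Z + 12*Z*r (G(Z, r) = (12*Z)*r + Z = 12*Z*r + Z = Z + 12*Z*r)
(29280 + 35628)/(G(S, -142) + v) = (29280 + 35628)/((1 + 12*(-142))/134 - 6040) = 64908/((1 - 1704)/134 - 6040) = 64908/((1/134)*(-1703) - 6040) = 64908/(-1703/134 - 6040) = 64908/(-811063/134) = 64908*(-134/811063) = -8697672/811063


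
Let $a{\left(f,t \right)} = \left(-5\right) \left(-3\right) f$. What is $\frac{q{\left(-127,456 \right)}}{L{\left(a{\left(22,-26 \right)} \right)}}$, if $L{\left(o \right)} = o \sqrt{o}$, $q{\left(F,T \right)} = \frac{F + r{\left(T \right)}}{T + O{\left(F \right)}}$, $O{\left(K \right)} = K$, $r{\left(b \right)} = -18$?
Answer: $- \frac{29 \sqrt{330}}{7165620} \approx -7.3519 \cdot 10^{-5}$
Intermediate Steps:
$q{\left(F,T \right)} = \frac{-18 + F}{F + T}$ ($q{\left(F,T \right)} = \frac{F - 18}{T + F} = \frac{-18 + F}{F + T}$)
$a{\left(f,t \right)} = 15 f$
$L{\left(o \right)} = o^{\frac{3}{2}}$
$\frac{q{\left(-127,456 \right)}}{L{\left(a{\left(22,-26 \right)} \right)}} = \frac{\frac{1}{-127 + 456} \left(-18 - 127\right)}{\left(15 \cdot 22\right)^{\frac{3}{2}}} = \frac{\frac{1}{329} \left(-145\right)}{330^{\frac{3}{2}}} = \frac{\frac{1}{329} \left(-145\right)}{330 \sqrt{330}} = - \frac{145 \frac{\sqrt{330}}{108900}}{329} = - \frac{29 \sqrt{330}}{7165620}$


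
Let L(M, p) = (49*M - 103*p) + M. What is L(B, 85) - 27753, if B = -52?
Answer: -39108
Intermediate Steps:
L(M, p) = -103*p + 50*M (L(M, p) = (-103*p + 49*M) + M = -103*p + 50*M)
L(B, 85) - 27753 = (-103*85 + 50*(-52)) - 27753 = (-8755 - 2600) - 27753 = -11355 - 27753 = -39108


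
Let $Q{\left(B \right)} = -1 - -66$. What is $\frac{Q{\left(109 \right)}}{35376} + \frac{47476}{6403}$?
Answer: $\frac{1679927171}{226512528} \approx 7.4165$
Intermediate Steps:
$Q{\left(B \right)} = 65$ ($Q{\left(B \right)} = -1 + 66 = 65$)
$\frac{Q{\left(109 \right)}}{35376} + \frac{47476}{6403} = \frac{65}{35376} + \frac{47476}{6403} = \frac{1679927171}{226512528}$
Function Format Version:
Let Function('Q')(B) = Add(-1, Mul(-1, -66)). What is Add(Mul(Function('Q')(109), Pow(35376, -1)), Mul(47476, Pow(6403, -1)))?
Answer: Rational(1679927171, 226512528) ≈ 7.4165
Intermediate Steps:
Function('Q')(B) = 65 (Function('Q')(B) = Add(-1, 66) = 65)
Add(Mul(Function('Q')(109), Pow(35376, -1)), Mul(47476, Pow(6403, -1))) = Add(Mul(65, Pow(35376, -1)), Mul(47476, Pow(6403, -1))) = Add(Mul(65, Rational(1, 35376)), Mul(47476, Rational(1, 6403))) = Add(Rational(65, 35376), Rational(47476, 6403)) = Rational(1679927171, 226512528)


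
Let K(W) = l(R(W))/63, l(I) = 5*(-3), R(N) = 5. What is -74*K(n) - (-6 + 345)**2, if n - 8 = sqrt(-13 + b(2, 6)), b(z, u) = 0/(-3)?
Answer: -2412971/21 ≈ -1.1490e+5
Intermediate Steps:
b(z, u) = 0 (b(z, u) = 0*(-1/3) = 0)
l(I) = -15
n = 8 + I*sqrt(13) (n = 8 + sqrt(-13 + 0) = 8 + sqrt(-13) = 8 + I*sqrt(13) ≈ 8.0 + 3.6056*I)
K(W) = -5/21 (K(W) = -15/63 = -15*1/63 = -5/21)
-74*K(n) - (-6 + 345)**2 = -74*(-5/21) - (-6 + 345)**2 = 370/21 - 1*339**2 = 370/21 - 1*114921 = 370/21 - 114921 = -2412971/21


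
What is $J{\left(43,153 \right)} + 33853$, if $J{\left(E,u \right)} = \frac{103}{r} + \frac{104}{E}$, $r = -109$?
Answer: $\frac{158675918}{4687} \approx 33855.0$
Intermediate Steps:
$J{\left(E,u \right)} = - \frac{103}{109} + \frac{104}{E}$ ($J{\left(E,u \right)} = \frac{103}{-109} + \frac{104}{E} = 103 \left(- \frac{1}{109}\right) + \frac{104}{E} = - \frac{103}{109} + \frac{104}{E}$)
$J{\left(43,153 \right)} + 33853 = \left(- \frac{103}{109} + \frac{104}{43}\right) + 33853 = \frac{6907}{4687} + 33853 = \frac{158675918}{4687}$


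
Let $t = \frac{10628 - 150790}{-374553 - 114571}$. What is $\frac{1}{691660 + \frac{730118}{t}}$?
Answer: $\frac{70081}{227031342776} \approx 3.0868 \cdot 10^{-7}$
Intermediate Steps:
$t = \frac{70081}{244562}$ ($t = - \frac{140162}{-489124} = \left(-140162\right) \left(- \frac{1}{489124}\right) = \frac{70081}{244562} \approx 0.28656$)
$\frac{1}{691660 + \frac{730118}{t}} = \frac{1}{691660 + \frac{730118}{\frac{70081}{244562}}} = \frac{1}{691660 + 730118 \cdot \frac{244562}{70081}} = \frac{1}{691660 + \frac{178559118316}{70081}} = \frac{1}{\frac{227031342776}{70081}} = \frac{70081}{227031342776}$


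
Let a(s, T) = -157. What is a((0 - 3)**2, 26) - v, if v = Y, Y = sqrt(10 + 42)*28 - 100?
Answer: -57 - 56*sqrt(13) ≈ -258.91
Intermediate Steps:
Y = -100 + 56*sqrt(13) (Y = sqrt(52)*28 - 100 = (2*sqrt(13))*28 - 100 = 56*sqrt(13) - 100 = -100 + 56*sqrt(13) ≈ 101.91)
v = -100 + 56*sqrt(13) ≈ 101.91
a((0 - 3)**2, 26) - v = -157 - (-100 + 56*sqrt(13)) = -157 + (100 - 56*sqrt(13)) = -57 - 56*sqrt(13)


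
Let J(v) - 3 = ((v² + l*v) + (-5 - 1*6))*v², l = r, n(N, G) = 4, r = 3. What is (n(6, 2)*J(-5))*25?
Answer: -2200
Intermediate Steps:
l = 3
J(v) = 3 + v²*(-11 + v² + 3*v) (J(v) = 3 + ((v² + 3*v) + (-5 - 1*6))*v² = 3 + ((v² + 3*v) + (-5 - 6))*v² = 3 + ((v² + 3*v) - 11)*v² = 3 + (-11 + v² + 3*v)*v² = 3 + v²*(-11 + v² + 3*v))
(n(6, 2)*J(-5))*25 = (4*(3 + (-5)⁴ - 11*(-5)² + 3*(-5)³))*25 = (4*(3 + 625 - 11*25 + 3*(-125)))*25 = (4*(3 + 625 - 275 - 375))*25 = (4*(-22))*25 = -88*25 = -2200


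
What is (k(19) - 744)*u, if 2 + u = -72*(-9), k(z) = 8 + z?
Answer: -463182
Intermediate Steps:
u = 646 (u = -2 - 72*(-9) = -2 + 648 = 646)
(k(19) - 744)*u = ((8 + 19) - 744)*646 = (27 - 744)*646 = -717*646 = -463182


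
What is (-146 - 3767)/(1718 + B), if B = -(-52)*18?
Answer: -3913/2654 ≈ -1.4744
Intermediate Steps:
B = 936 (B = -52*(-18) = 936)
(-146 - 3767)/(1718 + B) = (-146 - 3767)/(1718 + 936) = -3913/2654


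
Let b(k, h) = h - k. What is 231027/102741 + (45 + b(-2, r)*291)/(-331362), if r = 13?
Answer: 1409268166/630453023 ≈ 2.2353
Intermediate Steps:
231027/102741 + (45 + b(-2, r)*291)/(-331362) = 231027/102741 + (45 + (13 - 1*(-2))*291)/(-331362) = 231027*(1/102741) + (45 + (13 + 2)*291)*(-1/331362) = 77009/34247 + (45 + 15*291)*(-1/331362) = 77009/34247 + (45 + 4365)*(-1/331362) = 77009/34247 + 4410*(-1/331362) = 77009/34247 - 245/18409 = 1409268166/630453023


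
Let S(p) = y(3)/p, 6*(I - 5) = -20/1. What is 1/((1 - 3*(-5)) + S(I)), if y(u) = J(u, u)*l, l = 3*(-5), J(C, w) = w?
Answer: -1/11 ≈ -0.090909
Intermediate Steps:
I = 5/3 (I = 5 + (-20/1)/6 = 5 + (-20*1)/6 = 5 + (1/6)*(-20) = 5 - 10/3 = 5/3 ≈ 1.6667)
l = -15
y(u) = -15*u (y(u) = u*(-15) = -15*u)
S(p) = -45/p (S(p) = (-15*3)/p = -45/p)
1/((1 - 3*(-5)) + S(I)) = 1/((1 - 3*(-5)) - 45/5/3) = 1/((1 + 15) - 45*3/5) = 1/(16 - 27) = 1/(-11) = -1/11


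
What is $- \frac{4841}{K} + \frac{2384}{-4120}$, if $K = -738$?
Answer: $\frac{2273191}{380070} \approx 5.981$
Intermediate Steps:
$- \frac{4841}{K} + \frac{2384}{-4120} = - \frac{4841}{-738} + \frac{2384}{-4120} = \left(-4841\right) \left(- \frac{1}{738}\right) + 2384 \left(- \frac{1}{4120}\right) = \frac{4841}{738} - \frac{298}{515} = \frac{2273191}{380070}$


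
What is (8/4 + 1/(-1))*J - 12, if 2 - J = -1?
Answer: -9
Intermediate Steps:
J = 3 (J = 2 - 1*(-1) = 2 + 1 = 3)
(8/4 + 1/(-1))*J - 12 = (8/4 + 1/(-1))*3 - 12 = (8*(1/4) + 1*(-1))*3 - 12 = (2 - 1)*3 - 12 = 1*3 - 12 = 3 - 12 = -9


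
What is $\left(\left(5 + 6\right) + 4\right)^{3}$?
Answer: $3375$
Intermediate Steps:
$\left(\left(5 + 6\right) + 4\right)^{3} = \left(11 + 4\right)^{3} = 15^{3} = 3375$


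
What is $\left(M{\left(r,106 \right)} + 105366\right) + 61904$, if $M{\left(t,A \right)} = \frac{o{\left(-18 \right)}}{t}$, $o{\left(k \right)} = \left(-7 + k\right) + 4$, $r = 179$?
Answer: $\frac{29941309}{179} \approx 1.6727 \cdot 10^{5}$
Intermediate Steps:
$o{\left(k \right)} = -3 + k$
$M{\left(t,A \right)} = - \frac{21}{t}$ ($M{\left(t,A \right)} = \frac{-3 - 18}{t} = - \frac{21}{t}$)
$\left(M{\left(r,106 \right)} + 105366\right) + 61904 = \left(- \frac{21}{179} + 105366\right) + 61904 = \frac{18860493}{179} + 61904 = \frac{29941309}{179}$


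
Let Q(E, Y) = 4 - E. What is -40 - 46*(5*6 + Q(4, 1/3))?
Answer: -1420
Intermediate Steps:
-40 - 46*(5*6 + Q(4, 1/3)) = -40 - 46*(5*6 + (4 - 1*4)) = -40 - 46*(30 + (4 - 4)) = -40 - 46*(30 + 0) = -40 - 46*30 = -40 - 1380 = -1420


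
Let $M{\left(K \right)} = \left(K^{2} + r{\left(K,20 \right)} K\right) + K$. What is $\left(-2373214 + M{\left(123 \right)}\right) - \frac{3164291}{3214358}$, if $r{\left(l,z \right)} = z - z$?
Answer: $- \frac{7579337182687}{3214358} \approx -2.358 \cdot 10^{6}$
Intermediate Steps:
$r{\left(l,z \right)} = 0$
$M{\left(K \right)} = K + K^{2}$ ($M{\left(K \right)} = \left(K^{2} + 0 K\right) + K = \left(K^{2} + 0\right) + K = K^{2} + K = K + K^{2}$)
$\left(-2373214 + M{\left(123 \right)}\right) - \frac{3164291}{3214358} = \left(-2373214 + 123 \left(1 + 123\right)\right) - \frac{3164291}{3214358} = \left(-2373214 + 123 \cdot 124\right) - \frac{3164291}{3214358} = \left(-2373214 + 15252\right) - \frac{3164291}{3214358} = -2357962 - \frac{3164291}{3214358} = - \frac{7579337182687}{3214358}$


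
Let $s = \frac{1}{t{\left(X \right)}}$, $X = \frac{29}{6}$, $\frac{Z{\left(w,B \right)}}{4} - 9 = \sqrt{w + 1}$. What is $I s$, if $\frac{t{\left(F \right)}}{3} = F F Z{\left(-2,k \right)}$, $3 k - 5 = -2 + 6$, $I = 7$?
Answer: $\frac{189}{68962} - \frac{21 i}{68962} \approx 0.0027406 - 0.00030452 i$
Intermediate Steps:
$k = 3$ ($k = \frac{5}{3} + \frac{-2 + 6}{3} = \frac{5}{3} + \frac{1}{3} \cdot 4 = \frac{5}{3} + \frac{4}{3} = 3$)
$Z{\left(w,B \right)} = 36 + 4 \sqrt{1 + w}$ ($Z{\left(w,B \right)} = 36 + 4 \sqrt{w + 1} = 36 + 4 \sqrt{1 + w}$)
$X = \frac{29}{6}$ ($X = 29 \cdot \frac{1}{6} = \frac{29}{6} \approx 4.8333$)
$t{\left(F \right)} = 3 F^{2} \left(36 + 4 i\right)$ ($t{\left(F \right)} = 3 F F \left(36 + 4 \sqrt{1 - 2}\right) = 3 F^{2} \left(36 + 4 \sqrt{-1}\right) = 3 F^{2} \left(36 + 4 i\right)$)
$s = \frac{9 \left(2523 - \frac{841 i}{3}\right)}{57997042}$ ($s = \frac{1}{12 \left(\frac{29}{6}\right)^{2} \left(9 + i\right)} = \frac{1}{12 \cdot \frac{841}{36} \left(9 + i\right)} = \frac{1}{2523 + \frac{841 i}{3}} = \frac{9 \left(2523 - \frac{841 i}{3}\right)}{57997042} \approx 0.00039152 - 4.3502 \cdot 10^{-5} i$)
$I s = 7 \left(\frac{27}{68962} - \frac{3 i}{68962}\right) = \frac{189}{68962} - \frac{21 i}{68962}$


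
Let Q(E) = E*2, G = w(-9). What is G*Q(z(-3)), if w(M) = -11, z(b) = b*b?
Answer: -198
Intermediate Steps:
z(b) = b²
G = -11
Q(E) = 2*E
G*Q(z(-3)) = -22*(-3)² = -22*9 = -11*18 = -198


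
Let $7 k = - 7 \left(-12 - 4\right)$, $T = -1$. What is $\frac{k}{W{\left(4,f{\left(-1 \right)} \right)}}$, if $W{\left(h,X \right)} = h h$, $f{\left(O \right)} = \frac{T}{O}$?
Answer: $1$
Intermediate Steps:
$f{\left(O \right)} = - \frac{1}{O}$
$k = 16$ ($k = \frac{\left(-7\right) \left(-12 - 4\right)}{7} = \frac{\left(-7\right) \left(-16\right)}{7} = \frac{1}{7} \cdot 112 = 16$)
$W{\left(h,X \right)} = h^{2}$
$\frac{k}{W{\left(4,f{\left(-1 \right)} \right)}} = \frac{16}{4^{2}} = \frac{16}{16} = 16 \cdot \frac{1}{16} = 1$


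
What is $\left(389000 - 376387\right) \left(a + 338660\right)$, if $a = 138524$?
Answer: $6018721792$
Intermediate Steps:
$\left(389000 - 376387\right) \left(a + 338660\right) = \left(389000 - 376387\right) \left(138524 + 338660\right) = 12613 \cdot 477184 = 6018721792$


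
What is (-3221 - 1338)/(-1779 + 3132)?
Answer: -4559/1353 ≈ -3.3695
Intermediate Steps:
(-3221 - 1338)/(-1779 + 3132) = -4559/1353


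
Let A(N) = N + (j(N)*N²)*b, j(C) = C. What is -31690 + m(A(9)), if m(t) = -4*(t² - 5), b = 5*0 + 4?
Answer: -34254170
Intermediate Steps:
b = 4 (b = 0 + 4 = 4)
A(N) = N + 4*N³ (A(N) = N + (N*N²)*4 = N + N³*4 = N + 4*N³)
m(t) = 20 - 4*t² (m(t) = -4*(-5 + t²) = 20 - 4*t²)
-31690 + m(A(9)) = -31690 + (20 - 4*(9 + 4*9³)²) = -31690 + (20 - 4*(9 + 4*729)²) = -31690 + (20 - 4*(9 + 2916)²) = -31690 + (20 - 4*2925²) = -31690 + (20 - 4*8555625) = -31690 + (20 - 34222500) = -31690 - 34222480 = -34254170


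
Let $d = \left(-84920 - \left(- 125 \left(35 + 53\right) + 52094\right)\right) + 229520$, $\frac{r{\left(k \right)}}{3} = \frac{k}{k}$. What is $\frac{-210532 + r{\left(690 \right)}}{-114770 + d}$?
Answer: $\frac{19139}{1024} \approx 18.69$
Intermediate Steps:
$r{\left(k \right)} = 3$ ($r{\left(k \right)} = 3 \frac{k}{k} = 3 \cdot 1 = 3$)
$d = 103506$ ($d = \left(-84920 - \left(\left(-125\right) 88 + 52094\right)\right) + 229520 = \left(-84920 - \left(-11000 + 52094\right)\right) + 229520 = \left(-84920 - 41094\right) + 229520 = -126014 + 229520 = 103506$)
$\frac{-210532 + r{\left(690 \right)}}{-114770 + d} = \frac{-210532 + 3}{-114770 + 103506} = - \frac{210529}{-11264} = \left(-210529\right) \left(- \frac{1}{11264}\right) = \frac{19139}{1024}$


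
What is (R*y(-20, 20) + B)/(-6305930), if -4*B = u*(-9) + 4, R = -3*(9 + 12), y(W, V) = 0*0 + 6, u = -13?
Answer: 1633/25223720 ≈ 6.4741e-5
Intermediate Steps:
y(W, V) = 6 (y(W, V) = 0 + 6 = 6)
R = -63 (R = -3*21 = -63)
B = -121/4 (B = -(-13*(-9) + 4)/4 = -(117 + 4)/4 = -¼*121 = -121/4 ≈ -30.250)
(R*y(-20, 20) + B)/(-6305930) = (-63*6 - 121/4)/(-6305930) = (-378 - 121/4)*(-1/6305930) = -1633/4*(-1/6305930) = 1633/25223720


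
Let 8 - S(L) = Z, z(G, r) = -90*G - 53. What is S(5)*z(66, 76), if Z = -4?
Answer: -71916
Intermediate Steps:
z(G, r) = -53 - 90*G
S(L) = 12 (S(L) = 8 - 1*(-4) = 8 + 4 = 12)
S(5)*z(66, 76) = 12*(-53 - 90*66) = 12*(-53 - 5940) = 12*(-5993) = -71916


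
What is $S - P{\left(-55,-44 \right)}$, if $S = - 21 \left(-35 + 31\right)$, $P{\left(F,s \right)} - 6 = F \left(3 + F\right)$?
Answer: $-2782$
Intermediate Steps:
$P{\left(F,s \right)} = 6 + F \left(3 + F\right)$
$S = 84$ ($S = \left(-21\right) \left(-4\right) = 84$)
$S - P{\left(-55,-44 \right)} = 84 - \left(6 + \left(-55\right)^{2} + 3 \left(-55\right)\right) = 84 - \left(6 + 3025 - 165\right) = 84 - 2866 = -2782$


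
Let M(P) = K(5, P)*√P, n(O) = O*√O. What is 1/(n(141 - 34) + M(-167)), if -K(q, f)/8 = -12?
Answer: 1/(107*√107 + 96*I*√167) ≈ 0.00040042 - 0.00044882*I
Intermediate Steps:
K(q, f) = 96 (K(q, f) = -8*(-12) = 96)
n(O) = O^(3/2)
M(P) = 96*√P
1/(n(141 - 34) + M(-167)) = 1/((141 - 34)^(3/2) + 96*√(-167)) = 1/(107^(3/2) + 96*(I*√167)) = 1/(107*√107 + 96*I*√167)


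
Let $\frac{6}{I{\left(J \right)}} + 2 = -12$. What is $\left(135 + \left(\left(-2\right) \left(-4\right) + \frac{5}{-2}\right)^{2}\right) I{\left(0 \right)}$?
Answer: $- \frac{1983}{28} \approx -70.821$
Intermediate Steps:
$I{\left(J \right)} = - \frac{3}{7}$ ($I{\left(J \right)} = \frac{6}{-2 - 12} = \frac{6}{-14} = 6 \left(- \frac{1}{14}\right) = - \frac{3}{7}$)
$\left(135 + \left(\left(-2\right) \left(-4\right) + \frac{5}{-2}\right)^{2}\right) I{\left(0 \right)} = \left(135 + \left(\left(-2\right) \left(-4\right) + \frac{5}{-2}\right)^{2}\right) \left(- \frac{3}{7}\right) = \left(135 + \left(8 + 5 \left(- \frac{1}{2}\right)\right)^{2}\right) \left(- \frac{3}{7}\right) = \left(135 + \left(8 - \frac{5}{2}\right)^{2}\right) \left(- \frac{3}{7}\right) = \left(135 + \left(\frac{11}{2}\right)^{2}\right) \left(- \frac{3}{7}\right) = \left(135 + \frac{121}{4}\right) \left(- \frac{3}{7}\right) = \frac{661}{4} \left(- \frac{3}{7}\right) = - \frac{1983}{28}$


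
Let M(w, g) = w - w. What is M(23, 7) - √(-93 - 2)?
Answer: -I*√95 ≈ -9.7468*I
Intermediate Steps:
M(w, g) = 0
M(23, 7) - √(-93 - 2) = 0 - √(-93 - 2) = 0 - √(-95) = 0 - I*√95 = -I*√95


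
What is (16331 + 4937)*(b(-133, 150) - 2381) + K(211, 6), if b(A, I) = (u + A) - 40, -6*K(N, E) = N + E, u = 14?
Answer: -324124537/6 ≈ -5.4021e+7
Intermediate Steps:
K(N, E) = -E/6 - N/6 (K(N, E) = -(N + E)/6 = -(E + N)/6 = -E/6 - N/6)
b(A, I) = -26 + A (b(A, I) = (14 + A) - 40 = -26 + A)
(16331 + 4937)*(b(-133, 150) - 2381) + K(211, 6) = (16331 + 4937)*((-26 - 133) - 2381) + (-⅙*6 - ⅙*211) = 21268*(-159 - 2381) + (-1 - 211/6) = 21268*(-2540) - 217/6 = -54020720 - 217/6 = -324124537/6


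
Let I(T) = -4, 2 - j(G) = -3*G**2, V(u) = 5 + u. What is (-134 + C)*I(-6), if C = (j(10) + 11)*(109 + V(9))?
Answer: -153460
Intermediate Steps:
j(G) = 2 + 3*G**2 (j(G) = 2 - (-3)*G**2 = 2 + 3*G**2)
C = 38499 (C = ((2 + 3*10**2) + 11)*(109 + (5 + 9)) = ((2 + 3*100) + 11)*(109 + 14) = ((2 + 300) + 11)*123 = (302 + 11)*123 = 313*123 = 38499)
(-134 + C)*I(-6) = (-134 + 38499)*(-4) = 38365*(-4) = -153460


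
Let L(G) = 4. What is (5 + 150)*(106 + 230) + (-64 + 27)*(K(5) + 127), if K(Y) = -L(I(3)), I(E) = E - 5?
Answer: 47529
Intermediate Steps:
I(E) = -5 + E
K(Y) = -4 (K(Y) = -1*4 = -4)
(5 + 150)*(106 + 230) + (-64 + 27)*(K(5) + 127) = (5 + 150)*(106 + 230) + (-64 + 27)*(-4 + 127) = 155*336 - 37*123 = 52080 - 4551 = 47529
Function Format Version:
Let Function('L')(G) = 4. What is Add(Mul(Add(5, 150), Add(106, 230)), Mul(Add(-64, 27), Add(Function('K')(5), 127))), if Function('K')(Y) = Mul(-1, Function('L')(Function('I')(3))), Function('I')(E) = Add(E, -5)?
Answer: 47529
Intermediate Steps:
Function('I')(E) = Add(-5, E)
Function('K')(Y) = -4 (Function('K')(Y) = Mul(-1, 4) = -4)
Add(Mul(Add(5, 150), Add(106, 230)), Mul(Add(-64, 27), Add(Function('K')(5), 127))) = Add(Mul(Add(5, 150), Add(106, 230)), Mul(Add(-64, 27), Add(-4, 127))) = Add(Mul(155, 336), Mul(-37, 123)) = Add(52080, -4551) = 47529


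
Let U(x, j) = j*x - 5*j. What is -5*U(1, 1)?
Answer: 20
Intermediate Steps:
U(x, j) = -5*j + j*x
-5*U(1, 1) = -5*(-5 + 1) = -5*(-4) = 20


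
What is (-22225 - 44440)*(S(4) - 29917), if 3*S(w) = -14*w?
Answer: 5986983655/3 ≈ 1.9957e+9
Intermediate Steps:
S(w) = -14*w/3 (S(w) = (-14*w)/3 = -14*w/3)
(-22225 - 44440)*(S(4) - 29917) = (-22225 - 44440)*(-14/3*4 - 29917) = -66665*(-56/3 - 29917) = -66665*(-89807/3) = 5986983655/3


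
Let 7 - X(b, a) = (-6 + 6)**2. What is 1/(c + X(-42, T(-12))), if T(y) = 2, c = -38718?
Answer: -1/38711 ≈ -2.5832e-5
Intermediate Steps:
X(b, a) = 7 (X(b, a) = 7 - (-6 + 6)**2 = 7 - 1*0**2 = 7 - 1*0 = 7 + 0 = 7)
1/(c + X(-42, T(-12))) = 1/(-38718 + 7) = 1/(-38711) = -1/38711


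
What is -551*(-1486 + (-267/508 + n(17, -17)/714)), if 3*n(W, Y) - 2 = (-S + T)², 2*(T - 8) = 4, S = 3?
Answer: 8737758551/10668 ≈ 8.1906e+5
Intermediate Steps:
T = 10 (T = 8 + (½)*4 = 8 + 2 = 10)
n(W, Y) = 17 (n(W, Y) = ⅔ + (-1*3 + 10)²/3 = ⅔ + (-3 + 10)²/3 = ⅔ + (⅓)*7² = ⅔ + (⅓)*49 = ⅔ + 49/3 = 17)
-551*(-1486 + (-267/508 + n(17, -17)/714)) = -551*(-1486 + (-267/508 + 17/714)) = -551*(-1486 + (-267*1/508 + 17*(1/714))) = -551*(-1486 + (-267/508 + 1/42)) = -551*(-1486 - 5353/10668) = -551*(-15858001/10668) = 8737758551/10668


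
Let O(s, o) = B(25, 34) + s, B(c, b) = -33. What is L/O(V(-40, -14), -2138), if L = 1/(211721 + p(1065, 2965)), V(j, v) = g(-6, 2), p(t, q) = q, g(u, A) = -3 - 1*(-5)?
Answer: -1/6655266 ≈ -1.5026e-7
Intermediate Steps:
g(u, A) = 2 (g(u, A) = -3 + 5 = 2)
V(j, v) = 2
O(s, o) = -33 + s
L = 1/214686 (L = 1/(211721 + 2965) = 1/214686 ≈ 4.6580e-6)
L/O(V(-40, -14), -2138) = 1/(214686*(-33 + 2)) = (1/214686)/(-31) = (1/214686)*(-1/31) = -1/6655266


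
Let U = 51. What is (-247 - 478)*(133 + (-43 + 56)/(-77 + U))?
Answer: -192125/2 ≈ -96063.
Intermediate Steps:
(-247 - 478)*(133 + (-43 + 56)/(-77 + U)) = (-247 - 478)*(133 + (-43 + 56)/(-77 + 51)) = -725*(133 + 13/(-26)) = -725*(133 + 13*(-1/26)) = -725*(133 - ½) = -725*265/2 = -192125/2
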